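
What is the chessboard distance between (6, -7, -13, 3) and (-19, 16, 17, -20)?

max(|x_i - y_i|) = max(|6 - (-19)|, |-7 - 16|, |-13 - 17|, |3 - (-20)|) = max(25, 23, 30, 23) = 30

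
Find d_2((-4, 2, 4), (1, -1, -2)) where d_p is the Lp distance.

(Σ|x_i - y_i|^2)^(1/2) = (|-4 - 1|^2 + |2 - (-1)|^2 + |4 - (-2)|^2)^(1/2)
= (5^2 + 3^2 + 6^2)^(1/2) = (25 + 9 + 36)^(1/2) = (70)^(1/2) ≈ 8.3666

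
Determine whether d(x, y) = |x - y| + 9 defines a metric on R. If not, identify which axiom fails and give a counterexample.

No. d fails identity of indiscernibles (specifically d(x,x) = 0): d(8, 8) = |8 - 8| + 9 = 0 + 9 = 9 ≠ 0.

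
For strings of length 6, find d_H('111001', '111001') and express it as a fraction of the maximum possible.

Differing positions: none. Hamming distance = 0. The maximum possible Hamming distance for length-6 strings is 6, so d_H/6 = 0/6 = 0.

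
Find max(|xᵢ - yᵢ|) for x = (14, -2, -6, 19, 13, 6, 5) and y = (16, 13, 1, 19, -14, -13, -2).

max(|x_i - y_i|) = max(|14 - 16|, |-2 - 13|, |-6 - 1|, |19 - 19|, |13 - (-14)|, |6 - (-13)|, |5 - (-2)|) = max(2, 15, 7, 0, 27, 19, 7) = 27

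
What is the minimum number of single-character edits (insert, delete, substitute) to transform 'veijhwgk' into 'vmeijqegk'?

Let D[i][j] be the edit distance between the first i characters of 'veijhwgk' and the first j characters of 'vmeijqegk', with D[i][0] = i, D[0][j] = j, and D[i][j] = D[i-1][j-1] if the characters match, else 1 + min(D[i-1][j], D[i][j-1], D[i-1][j-1]). Filling the table (rows: prefixes of 'veijhwgk', columns: prefixes of 'vmeijqegk'):
     ε  v  m  e  i  j  q  e  g  k
  ε  0  1  2  3  4  5  6  7  8  9
  v  1  0  1  2  3  4  5  6  7  8
  e  2  1  1  1  2  3  4  5  6  7
  i  3  2  2  2  1  2  3  4  5  6
  j  4  3  3  3  2  1  2  3  4  5
  h  5  4  4  4  3  2  2  3  4  5
  w  6  5  5  5  4  3  3  3  4  5
  g  7  6  6  6  5  4  4  4  3  4
  k  8  7  7  7  6  5  5  5  4  3
The bottom-right entry gives D[8][9] = 3, so no sequence of fewer than 3 edits works. Backtracking through the table gives one optimal edit sequence (3 edits):
  veijhwgk → vmeijhwgk (ins m @2)
  vmeijhwgk → vmeijqwgk (sub h→q @6)
  vmeijqwgk → vmeijqegk (sub w→e @7)
Edit distance = 3.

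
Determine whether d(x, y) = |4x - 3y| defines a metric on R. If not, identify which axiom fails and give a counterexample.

No. d fails symmetry: d(3, 7) = |4·3 - 3·7| = |-9| = 9, but d(7, 3) = |4·7 - 3·3| = |19| = 19. Since 9 ≠ 19, d(x,y) ≠ d(y,x) in general.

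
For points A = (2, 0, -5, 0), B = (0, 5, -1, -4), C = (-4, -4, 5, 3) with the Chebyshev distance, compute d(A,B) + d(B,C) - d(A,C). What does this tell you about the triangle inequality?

d(A,B) = max(2, 5, 4, 4) = 5, d(B,C) = max(4, 9, 6, 7) = 9, d(A,C) = max(6, 4, 10, 3) = 10.
d(A,B) + d(B,C) - d(A,C) = 5 + 9 - 10 = 14 - 10 = 4. This is ≥ 0, so the triangle inequality holds for these points.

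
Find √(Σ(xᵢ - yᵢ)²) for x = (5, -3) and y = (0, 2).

√(Σ(x_i - y_i)²) = √((5 - 0)² + (-3 - 2)²)
= √(5² + (-5)²) = √(25 + 25) = √50 ≈ 7.0711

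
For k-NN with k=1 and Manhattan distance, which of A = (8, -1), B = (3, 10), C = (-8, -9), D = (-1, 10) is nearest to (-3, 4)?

Distances: d(A) = 16, d(B) = 12, d(C) = 18, d(D) = 8. Nearest: D = (-1, 10) with distance 8.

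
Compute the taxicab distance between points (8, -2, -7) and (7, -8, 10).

Σ|x_i - y_i| = |8 - 7| + |-2 - (-8)| + |-7 - 10| = 1 + 6 + 17 = 24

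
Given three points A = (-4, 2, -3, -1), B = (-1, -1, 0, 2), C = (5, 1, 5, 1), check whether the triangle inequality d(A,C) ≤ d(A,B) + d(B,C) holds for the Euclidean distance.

d(A,B) = √(3² + 3² + 3² + 3²) = √36 = 6, d(B,C) = √(6² + 2² + 5² + 1²) = √66 ≈ 8.124, d(A,C) = √(9² + 1² + 8² + 2²) = √150 ≈ 12.2474.
d(A,C) ≈ 12.2474 ≤ 6 + 8.124 = 14.124. Triangle inequality is satisfied.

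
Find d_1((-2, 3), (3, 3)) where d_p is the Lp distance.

Σ|x_i - y_i| = |-2 - 3| + |3 - 3| = 5 + 0 = 5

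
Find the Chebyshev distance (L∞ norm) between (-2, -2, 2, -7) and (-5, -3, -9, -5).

max(|x_i - y_i|) = max(|-2 - (-5)|, |-2 - (-3)|, |2 - (-9)|, |-7 - (-5)|) = max(3, 1, 11, 2) = 11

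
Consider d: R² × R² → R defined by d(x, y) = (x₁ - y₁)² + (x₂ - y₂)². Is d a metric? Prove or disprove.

No. The squared Euclidean distance fails the triangle inequality. Counterexample: x = (0, 0), y = (5, 4), z = (10, 8). d(x,z) = 10² + 8² = 164, but d(x,y) + d(y,z) = (5² + 4²) + (5² + 4²) = 41 + 41 = 82. Since 164 > 82, the triangle inequality is violated. (Note: √d, the ordinary Euclidean distance, IS a metric.)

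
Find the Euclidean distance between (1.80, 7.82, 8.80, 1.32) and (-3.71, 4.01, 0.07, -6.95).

√(Σ(x_i - y_i)²) = √((1.8 - (-3.71))² + (7.82 - 4.01)² + (8.8 - 0.07)² + (1.32 - (-6.95))²)
= √(5.51² + 3.81² + 8.73² + 8.27²) = √(30.3601 + 14.5161 + 76.2129 + 68.3929) = √189.482 ≈ 13.7652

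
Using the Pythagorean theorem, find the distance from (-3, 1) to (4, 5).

√(Σ(x_i - y_i)²) = √((-3 - 4)² + (1 - 5)²)
= √((-7)² + (-4)²) = √(49 + 16) = √65 ≈ 8.0623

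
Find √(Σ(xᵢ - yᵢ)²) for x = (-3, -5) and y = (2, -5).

√(Σ(x_i - y_i)²) = √((-3 - 2)² + (-5 - (-5))²)
= √((-5)² + 0²) = √(25 + 0) = √25 = 5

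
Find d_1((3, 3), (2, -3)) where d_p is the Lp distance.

Σ|x_i - y_i| = |3 - 2| + |3 - (-3)| = 1 + 6 = 7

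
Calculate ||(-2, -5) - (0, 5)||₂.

√(Σ(x_i - y_i)²) = √((-2 - 0)² + (-5 - 5)²)
= √((-2)² + (-10)²) = √(4 + 100) = √104 ≈ 10.198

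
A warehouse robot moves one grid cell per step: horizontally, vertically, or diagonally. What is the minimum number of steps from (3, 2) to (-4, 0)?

max(|x_i - y_i|) = max(|3 - (-4)|, |2 - 0|) = max(7, 2) = 7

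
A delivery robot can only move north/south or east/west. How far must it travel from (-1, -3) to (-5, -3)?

Σ|x_i - y_i| = |-1 - (-5)| + |-3 - (-3)| = 4 + 0 = 4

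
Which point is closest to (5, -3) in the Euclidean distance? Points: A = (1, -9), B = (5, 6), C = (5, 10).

Distances: d(A) ≈ 7.2111, d(B) = 9, d(C) = 13. Nearest: A = (1, -9) with distance 7.2111.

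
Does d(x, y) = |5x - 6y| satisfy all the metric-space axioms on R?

No. d fails symmetry: d(9, 8) = |5·9 - 6·8| = |-3| = 3, but d(8, 9) = |5·8 - 6·9| = |-14| = 14. Since 3 ≠ 14, d(x,y) ≠ d(y,x) in general.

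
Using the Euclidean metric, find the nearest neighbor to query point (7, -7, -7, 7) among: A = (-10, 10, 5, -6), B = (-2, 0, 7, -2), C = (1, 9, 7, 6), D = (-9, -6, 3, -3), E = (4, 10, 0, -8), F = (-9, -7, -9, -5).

Distances: d(A) ≈ 29.8496, d(B) ≈ 20.1742, d(C) ≈ 22.1133, d(D) ≈ 21.3776, d(E) ≈ 23.9165, d(F) ≈ 20.0998. Nearest: F = (-9, -7, -9, -5) with distance 20.0998.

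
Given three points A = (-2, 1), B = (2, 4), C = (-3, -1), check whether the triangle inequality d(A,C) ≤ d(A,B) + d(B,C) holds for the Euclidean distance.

d(A,B) = √(4² + 3²) = √25 = 5, d(B,C) = √(5² + 5²) = √50 ≈ 7.0711, d(A,C) = √(1² + 2²) = √5 ≈ 2.2361.
d(A,C) ≈ 2.2361 ≤ 5 + 7.0711 = 12.0711. Triangle inequality is satisfied.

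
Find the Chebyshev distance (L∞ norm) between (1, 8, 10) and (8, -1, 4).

max(|x_i - y_i|) = max(|1 - 8|, |8 - (-1)|, |10 - 4|) = max(7, 9, 6) = 9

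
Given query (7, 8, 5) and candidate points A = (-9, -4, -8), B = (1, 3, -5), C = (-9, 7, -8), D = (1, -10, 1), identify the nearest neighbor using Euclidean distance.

Distances: d(A) ≈ 23.8537, d(B) ≈ 12.6886, d(C) ≈ 20.6398, d(D) ≈ 19.3907. Nearest: B = (1, 3, -5) with distance 12.6886.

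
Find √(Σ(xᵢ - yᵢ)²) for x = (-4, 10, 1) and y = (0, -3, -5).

√(Σ(x_i - y_i)²) = √((-4 - 0)² + (10 - (-3))² + (1 - (-5))²)
= √((-4)² + 13² + 6²) = √(16 + 169 + 36) = √221 ≈ 14.8661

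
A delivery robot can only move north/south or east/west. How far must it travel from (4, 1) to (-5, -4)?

Σ|x_i - y_i| = |4 - (-5)| + |1 - (-4)| = 9 + 5 = 14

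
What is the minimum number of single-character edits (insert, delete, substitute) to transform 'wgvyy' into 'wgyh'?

Let D[i][j] be the edit distance between the first i characters of 'wgvyy' and the first j characters of 'wgyh', with D[i][0] = i, D[0][j] = j, and D[i][j] = D[i-1][j-1] if the characters match, else 1 + min(D[i-1][j], D[i][j-1], D[i-1][j-1]). Filling the table (rows: prefixes of 'wgvyy', columns: prefixes of 'wgyh'):
     ε  w  g  y  h
  ε  0  1  2  3  4
  w  1  0  1  2  3
  g  2  1  0  1  2
  v  3  2  1  1  2
  y  4  3  2  1  2
  y  5  4  3  2  2
The bottom-right entry gives D[5][4] = 2, so no sequence of fewer than 2 edits works. Backtracking through the table gives one optimal edit sequence (2 edits):
  wgvyy → wgyy (del v @3)
  wgyy → wgyh (sub y→h @4)
Edit distance = 2.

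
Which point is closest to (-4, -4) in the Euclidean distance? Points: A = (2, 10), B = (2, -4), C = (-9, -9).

Distances: d(A) ≈ 15.2315, d(B) = 6, d(C) ≈ 7.0711. Nearest: B = (2, -4) with distance 6.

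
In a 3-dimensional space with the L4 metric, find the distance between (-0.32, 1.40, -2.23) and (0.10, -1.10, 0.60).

(Σ|x_i - y_i|^4)^(1/4) = (|-0.32 - 0.1|^4 + |1.4 - (-1.1)|^4 + |-2.23 - 0.6|^4)^(1/4)
= (0.42^4 + 2.5^4 + 2.83^4)^(1/4) ≈ (0.0311 + 39.0625 + 64.1425)^(1/4) = (103.2361)^(1/4) ≈ 3.1876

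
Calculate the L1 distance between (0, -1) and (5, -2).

Σ|x_i - y_i| = |0 - 5| + |-1 - (-2)| = 5 + 1 = 6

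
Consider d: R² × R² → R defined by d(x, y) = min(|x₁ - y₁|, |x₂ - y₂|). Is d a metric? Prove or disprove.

No. d fails identity of indiscernibles: take x = (3, 0) and y = (3, 8). Then d(x,y) = min(|3 - 3|, |0 - 8|) = min(0, 8) = 0, yet x ≠ y.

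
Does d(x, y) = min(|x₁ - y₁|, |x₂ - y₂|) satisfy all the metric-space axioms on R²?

No. d fails identity of indiscernibles: take x = (0, 0) and y = (0, 1). Then d(x,y) = min(|0 - 0|, |0 - 1|) = min(0, 1) = 0, yet x ≠ y.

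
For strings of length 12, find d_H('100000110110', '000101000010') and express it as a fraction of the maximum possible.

Differing positions: 1, 4, 6, 7, 8, 10. Hamming distance = 6. The maximum possible Hamming distance for length-12 strings is 12, so d_H/12 = 6/12 = 0.5.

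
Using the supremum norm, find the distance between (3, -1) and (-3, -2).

max(|x_i - y_i|) = max(|3 - (-3)|, |-1 - (-2)|) = max(6, 1) = 6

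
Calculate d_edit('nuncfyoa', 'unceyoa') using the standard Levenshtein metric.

Let D[i][j] be the edit distance between the first i characters of 'nuncfyoa' and the first j characters of 'unceyoa', with D[i][0] = i, D[0][j] = j, and D[i][j] = D[i-1][j-1] if the characters match, else 1 + min(D[i-1][j], D[i][j-1], D[i-1][j-1]). Filling the table (rows: prefixes of 'nuncfyoa', columns: prefixes of 'unceyoa'):
     ε  u  n  c  e  y  o  a
  ε  0  1  2  3  4  5  6  7
  n  1  1  1  2  3  4  5  6
  u  2  1  2  2  3  4  5  6
  n  3  2  1  2  3  4  5  6
  c  4  3  2  1  2  3  4  5
  f  5  4  3  2  2  3  4  5
  y  6  5  4  3  3  2  3  4
  o  7  6  5  4  4  3  2  3
  a  8  7  6  5  5  4  3  2
The bottom-right entry gives D[8][7] = 2, so no sequence of fewer than 2 edits works. Backtracking through the table gives one optimal edit sequence (2 edits):
  nuncfyoa → uncfyoa (del n @1)
  uncfyoa → unceyoa (sub f→e @4)
Edit distance = 2.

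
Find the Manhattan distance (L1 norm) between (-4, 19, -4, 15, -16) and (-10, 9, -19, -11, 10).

Σ|x_i - y_i| = |-4 - (-10)| + |19 - 9| + |-4 - (-19)| + |15 - (-11)| + |-16 - 10| = 6 + 10 + 15 + 26 + 26 = 83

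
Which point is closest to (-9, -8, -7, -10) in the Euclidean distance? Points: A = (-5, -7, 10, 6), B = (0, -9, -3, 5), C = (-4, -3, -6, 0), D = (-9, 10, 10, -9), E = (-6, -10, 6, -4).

Distances: d(A) ≈ 23.7065, d(B) ≈ 17.9722, d(C) ≈ 12.2882, d(D) ≈ 24.779, d(E) ≈ 14.7648. Nearest: C = (-4, -3, -6, 0) with distance 12.2882.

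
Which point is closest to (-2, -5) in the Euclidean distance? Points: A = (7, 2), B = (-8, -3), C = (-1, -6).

Distances: d(A) ≈ 11.4018, d(B) ≈ 6.3246, d(C) ≈ 1.4142. Nearest: C = (-1, -6) with distance 1.4142.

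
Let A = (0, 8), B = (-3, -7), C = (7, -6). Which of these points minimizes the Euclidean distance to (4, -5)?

Distances: d(A) ≈ 13.6015, d(B) ≈ 7.2801, d(C) ≈ 3.1623. Nearest: C = (7, -6) with distance 3.1623.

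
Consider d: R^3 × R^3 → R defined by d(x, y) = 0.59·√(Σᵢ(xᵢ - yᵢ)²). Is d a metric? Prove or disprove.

Yes. The L2 (Euclidean) norm induces a metric on R^3, and multiplying a metric by a positive constant 0.59 > 0 preserves all four axioms: non-negativity (0.59·||x-y|| ≥ 0), identity (0.59·||x-y|| = 0 ⟺ ||x-y|| = 0 ⟺ x = y), symmetry (||x-y|| = ||y-x||), and the triangle inequality (0.59·||x-z|| ≤ 0.59·||x-y|| + 0.59·||y-z||). So d is a metric.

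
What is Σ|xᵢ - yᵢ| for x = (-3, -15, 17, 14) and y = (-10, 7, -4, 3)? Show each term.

Σ|x_i - y_i| = |-3 - (-10)| + |-15 - 7| + |17 - (-4)| + |14 - 3| = 7 + 22 + 21 + 11 = 61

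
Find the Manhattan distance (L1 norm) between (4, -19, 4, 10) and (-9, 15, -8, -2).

Σ|x_i - y_i| = |4 - (-9)| + |-19 - 15| + |4 - (-8)| + |10 - (-2)| = 13 + 34 + 12 + 12 = 71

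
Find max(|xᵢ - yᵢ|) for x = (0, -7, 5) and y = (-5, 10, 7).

max(|x_i - y_i|) = max(|0 - (-5)|, |-7 - 10|, |5 - 7|) = max(5, 17, 2) = 17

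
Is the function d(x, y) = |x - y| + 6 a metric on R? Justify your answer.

No. d fails identity of indiscernibles (specifically d(x,x) = 0): d(7, 7) = |7 - 7| + 6 = 0 + 6 = 6 ≠ 0.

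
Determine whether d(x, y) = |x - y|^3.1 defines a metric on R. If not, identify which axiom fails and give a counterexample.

No. d(x,y) = |x-y|^3.1 fails the triangle inequality since p = 3.1 > 1. Counterexample: x = -5, y = 0, z = 12. d(x,z) = |-5 - 12|^3.1 = 17^3.1 ≈ 6522.1631, but d(x,y) + d(y,z) = 5^3.1 + 12^3.1 ≈ 146.8274 + 2215.4495 = 2362.2769. Since 6522.1631 > 2362.2769, the triangle inequality is violated.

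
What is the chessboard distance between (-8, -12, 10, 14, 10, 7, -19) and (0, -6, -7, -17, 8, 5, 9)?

max(|x_i - y_i|) = max(|-8 - 0|, |-12 - (-6)|, |10 - (-7)|, |14 - (-17)|, |10 - 8|, |7 - 5|, |-19 - 9|) = max(8, 6, 17, 31, 2, 2, 28) = 31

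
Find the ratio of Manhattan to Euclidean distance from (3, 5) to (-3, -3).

L1 = |3 - (-3)| + |5 - (-3)| = 6 + 8 = 14
L2 = √(6² + 8²) = √100 = 10
L1 ≥ L2 always (equality iff movement is along one axis); L1 > L2 here.
Ratio L1/L2 = 14/10 = 1.4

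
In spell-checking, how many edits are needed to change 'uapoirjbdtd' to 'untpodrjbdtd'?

Let D[i][j] be the edit distance between the first i characters of 'uapoirjbdtd' and the first j characters of 'untpodrjbdtd', with D[i][0] = i, D[0][j] = j, and D[i][j] = D[i-1][j-1] if the characters match, else 1 + min(D[i-1][j], D[i][j-1], D[i-1][j-1]). Filling the table (rows: prefixes of 'uapoirjbdtd', columns: prefixes of 'untpodrjbdtd'):
     ε  u  n  t  p  o  d  r  j  b  d  t  d
  ε  0  1  2  3  4  5  6  7  8  9 10 11 12
  u  1  0  1  2  3  4  5  6  7  8  9 10 11
  a  2  1  1  2  3  4  5  6  7  8  9 10 11
  p  3  2  2  2  2  3  4  5  6  7  8  9 10
  o  4  3  3  3  3  2  3  4  5  6  7  8  9
  i  5  4  4  4  4  3  3  4  5  6  7  8  9
  r  6  5  5  5  5  4  4  3  4  5  6  7  8
  j  7  6  6  6  6  5  5  4  3  4  5  6  7
  b  8  7  7  7  7  6  6  5  4  3  4  5  6
  d  9  8  8  8  8  7  6  6  5  4  3  4  5
  t 10  9  9  8  9  8  7  7  6  5  4  3  4
  d 11 10 10  9  9  9  8  8  7  6  5  4  3
The bottom-right entry gives D[11][12] = 3, so no sequence of fewer than 3 edits works. Backtracking through the table gives one optimal edit sequence (3 edits):
  uapoirjbdtd → unapoirjbdtd (ins n @2)
  unapoirjbdtd → untpoirjbdtd (sub a→t @3)
  untpoirjbdtd → untpodrjbdtd (sub i→d @6)
Edit distance = 3.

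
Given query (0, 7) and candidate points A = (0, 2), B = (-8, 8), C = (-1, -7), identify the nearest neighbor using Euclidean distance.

Distances: d(A) = 5, d(B) ≈ 8.0623, d(C) ≈ 14.0357. Nearest: A = (0, 2) with distance 5.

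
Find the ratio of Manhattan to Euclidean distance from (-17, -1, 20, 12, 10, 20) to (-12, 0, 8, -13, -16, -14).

L1 = |-17 - (-12)| + |-1 - 0| + |20 - 8| + |12 - (-13)| + |10 - (-16)| + |20 - (-14)| = 5 + 1 + 12 + 25 + 26 + 34 = 103
L2 = √(5² + 1² + 12² + 25² + 26² + 34²) = √2627 ≈ 51.2543
L1 ≥ L2 always (equality iff movement is along one axis); L1 > L2 here.
Ratio L1/L2 = 103/√2627 ≈ 2.0096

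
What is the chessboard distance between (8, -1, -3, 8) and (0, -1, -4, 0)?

max(|x_i - y_i|) = max(|8 - 0|, |-1 - (-1)|, |-3 - (-4)|, |8 - 0|) = max(8, 0, 1, 8) = 8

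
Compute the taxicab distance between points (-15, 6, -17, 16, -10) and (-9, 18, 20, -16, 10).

Σ|x_i - y_i| = |-15 - (-9)| + |6 - 18| + |-17 - 20| + |16 - (-16)| + |-10 - 10| = 6 + 12 + 37 + 32 + 20 = 107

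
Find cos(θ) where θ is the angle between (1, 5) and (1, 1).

With u = (1, 5), v = (1, 1):
u·v = 1·1 + 5·1 = 1 + 5 = 6.
|u| = √(1² + 5²) = √26, |v| = √(1² + 1²) = √2, so |u||v| = √(26·2) = √52.
cos θ = (u·v)/(|u||v|) = 6/√52 ≈ 0.8321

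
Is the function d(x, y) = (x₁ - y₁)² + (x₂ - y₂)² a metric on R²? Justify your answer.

No. The squared Euclidean distance fails the triangle inequality. Counterexample: x = (0, 0), y = (5, 4), z = (10, 8). d(x,z) = 10² + 8² = 164, but d(x,y) + d(y,z) = (5² + 4²) + (5² + 4²) = 41 + 41 = 82. Since 164 > 82, the triangle inequality is violated. (Note: √d, the ordinary Euclidean distance, IS a metric.)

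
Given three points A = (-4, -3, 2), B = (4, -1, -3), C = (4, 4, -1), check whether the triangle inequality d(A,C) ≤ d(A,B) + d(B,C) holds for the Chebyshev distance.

d(A,B) = max(8, 2, 5) = 8, d(B,C) = max(0, 5, 2) = 5, d(A,C) = max(8, 7, 3) = 8.
d(A,C) = 8 ≤ 8 + 5 = 13. Triangle inequality is satisfied.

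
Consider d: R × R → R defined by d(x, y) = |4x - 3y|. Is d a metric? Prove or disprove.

No. d fails symmetry: d(3, 7) = |4·3 - 3·7| = |-9| = 9, but d(7, 3) = |4·7 - 3·3| = |19| = 19. Since 9 ≠ 19, d(x,y) ≠ d(y,x) in general.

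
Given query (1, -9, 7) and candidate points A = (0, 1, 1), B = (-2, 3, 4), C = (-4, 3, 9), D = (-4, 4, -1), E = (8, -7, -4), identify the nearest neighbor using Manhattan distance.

Distances: d(A) = 17, d(B) = 18, d(C) = 19, d(D) = 26, d(E) = 20. Nearest: A = (0, 1, 1) with distance 17.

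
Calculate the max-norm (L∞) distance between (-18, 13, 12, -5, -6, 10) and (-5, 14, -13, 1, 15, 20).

max(|x_i - y_i|) = max(|-18 - (-5)|, |13 - 14|, |12 - (-13)|, |-5 - 1|, |-6 - 15|, |10 - 20|) = max(13, 1, 25, 6, 21, 10) = 25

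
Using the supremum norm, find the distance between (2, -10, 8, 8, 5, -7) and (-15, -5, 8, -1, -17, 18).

max(|x_i - y_i|) = max(|2 - (-15)|, |-10 - (-5)|, |8 - 8|, |8 - (-1)|, |5 - (-17)|, |-7 - 18|) = max(17, 5, 0, 9, 22, 25) = 25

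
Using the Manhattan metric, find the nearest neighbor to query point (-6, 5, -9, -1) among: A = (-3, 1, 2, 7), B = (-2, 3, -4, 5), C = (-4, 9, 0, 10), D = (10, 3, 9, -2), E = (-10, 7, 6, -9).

Distances: d(A) = 26, d(B) = 17, d(C) = 26, d(D) = 37, d(E) = 29. Nearest: B = (-2, 3, -4, 5) with distance 17.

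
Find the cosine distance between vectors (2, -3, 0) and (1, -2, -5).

With u = (2, -3, 0), v = (1, -2, -5):
u·v = 2·1 + (-3)·(-2) + 0·(-5) = 2 + 6 + 0 = 8.
|u| = √(2² + (-3)² + 0²) = √13, |v| = √(1² + (-2)² + (-5)²) = √30, so |u||v| = √(13·30) = √390.
cos θ = (u·v)/(|u||v|) = 8/√390 ≈ 0.4051
Cosine distance = 1 - cos θ ≈ 1 - 0.4051 = 0.5949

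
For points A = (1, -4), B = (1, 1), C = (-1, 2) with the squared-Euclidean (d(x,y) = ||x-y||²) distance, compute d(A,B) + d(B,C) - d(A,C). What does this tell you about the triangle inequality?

d(A,B) = 0² + 5² = 25, d(B,C) = 2² + 1² = 5, d(A,C) = 2² + 6² = 40.
d(A,B) + d(B,C) - d(A,C) = 25 + 5 - 40 = 30 - 40 = -10. This is < 0, so the triangle inequality FAILS for these points (squared-Euclidean is not a metric).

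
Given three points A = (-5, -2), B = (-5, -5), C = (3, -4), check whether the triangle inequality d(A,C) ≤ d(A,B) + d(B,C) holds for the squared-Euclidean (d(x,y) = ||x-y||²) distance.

d(A,B) = 0² + 3² = 9, d(B,C) = 8² + 1² = 65, d(A,C) = 8² + 2² = 68.
d(A,C) = 68 ≤ 9 + 65 = 74. Triangle inequality is satisfied.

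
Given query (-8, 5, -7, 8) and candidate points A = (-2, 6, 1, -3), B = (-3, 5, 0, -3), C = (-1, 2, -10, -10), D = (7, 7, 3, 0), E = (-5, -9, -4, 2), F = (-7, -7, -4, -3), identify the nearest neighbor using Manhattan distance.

Distances: d(A) = 26, d(B) = 23, d(C) = 31, d(D) = 35, d(E) = 26, d(F) = 27. Nearest: B = (-3, 5, 0, -3) with distance 23.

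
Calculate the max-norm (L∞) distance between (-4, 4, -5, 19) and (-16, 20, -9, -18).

max(|x_i - y_i|) = max(|-4 - (-16)|, |4 - 20|, |-5 - (-9)|, |19 - (-18)|) = max(12, 16, 4, 37) = 37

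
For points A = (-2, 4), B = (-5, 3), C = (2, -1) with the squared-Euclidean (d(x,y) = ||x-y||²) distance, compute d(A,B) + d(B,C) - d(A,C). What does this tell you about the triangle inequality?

d(A,B) = 3² + 1² = 10, d(B,C) = 7² + 4² = 65, d(A,C) = 4² + 5² = 41.
d(A,B) + d(B,C) - d(A,C) = 10 + 65 - 41 = 75 - 41 = 34. This is ≥ 0, so the triangle inequality holds for these points.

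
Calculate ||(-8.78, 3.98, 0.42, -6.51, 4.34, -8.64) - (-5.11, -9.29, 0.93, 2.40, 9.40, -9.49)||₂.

√(Σ(x_i - y_i)²) = √((-8.78 - (-5.11))² + (3.98 - (-9.29))² + (0.42 - 0.93)² + (-6.51 - 2.4)² + (4.34 - 9.4)² + (-8.64 - (-9.49))²)
= √((-3.67)² + 13.27² + (-0.51)² + (-8.91)² + (-5.06)² + 0.85²) = √(13.4689 + 176.0929 + 0.2601 + 79.3881 + 25.6036 + 0.7225) = √295.5361 ≈ 17.1912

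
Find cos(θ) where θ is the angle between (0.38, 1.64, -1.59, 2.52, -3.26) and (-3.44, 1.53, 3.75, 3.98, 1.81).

With u = (0.38, 1.64, -1.59, 2.52, -3.26), v = (-3.44, 1.53, 3.75, 3.98, 1.81):
u·v = 0.38·(-3.44) + 1.64·1.53 + (-1.59)·3.75 + 2.52·3.98 + (-3.26)·1.81 = (-1.3072) + 2.5092 + (-5.9625) + 10.0296 + (-5.9006) = -0.6315.
|u| = √(0.38² + 1.64² + (-1.59)² + 2.52² + (-3.26)²) = √(0.1444 + 2.6896 + 2.5281 + 6.3504 + 10.6276) = √22.3401, |v| = √((-3.44)² + 1.53² + 3.75² + 3.98² + 1.81²) = √(11.8336 + 2.3409 + 14.0625 + 15.8404 + 3.2761) = √47.3535.
cos θ = (u·v)/(|u||v|) = -0.6315/(√22.3401·√47.3535) ≈ -0.0194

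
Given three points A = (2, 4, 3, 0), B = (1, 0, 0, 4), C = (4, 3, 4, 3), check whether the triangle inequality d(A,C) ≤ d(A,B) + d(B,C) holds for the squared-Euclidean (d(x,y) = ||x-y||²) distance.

d(A,B) = 1² + 4² + 3² + 4² = 42, d(B,C) = 3² + 3² + 4² + 1² = 35, d(A,C) = 2² + 1² + 1² + 3² = 15.
d(A,C) = 15 ≤ 42 + 35 = 77. Triangle inequality is satisfied.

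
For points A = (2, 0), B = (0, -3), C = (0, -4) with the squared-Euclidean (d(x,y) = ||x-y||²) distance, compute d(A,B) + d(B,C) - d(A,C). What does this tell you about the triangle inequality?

d(A,B) = 2² + 3² = 13, d(B,C) = 0² + 1² = 1, d(A,C) = 2² + 4² = 20.
d(A,B) + d(B,C) - d(A,C) = 13 + 1 - 20 = 14 - 20 = -6. This is < 0, so the triangle inequality FAILS for these points (squared-Euclidean is not a metric).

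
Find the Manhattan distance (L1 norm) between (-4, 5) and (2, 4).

Σ|x_i - y_i| = |-4 - 2| + |5 - 4| = 6 + 1 = 7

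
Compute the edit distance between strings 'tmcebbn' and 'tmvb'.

Let D[i][j] be the edit distance between the first i characters of 'tmcebbn' and the first j characters of 'tmvb', with D[i][0] = i, D[0][j] = j, and D[i][j] = D[i-1][j-1] if the characters match, else 1 + min(D[i-1][j], D[i][j-1], D[i-1][j-1]). Filling the table (rows: prefixes of 'tmcebbn', columns: prefixes of 'tmvb'):
     ε  t  m  v  b
  ε  0  1  2  3  4
  t  1  0  1  2  3
  m  2  1  0  1  2
  c  3  2  1  1  2
  e  4  3  2  2  2
  b  5  4  3  3  2
  b  6  5  4  4  3
  n  7  6  5  5  4
The bottom-right entry gives D[7][4] = 4, so no sequence of fewer than 4 edits works. Backtracking through the table gives one optimal edit sequence (4 edits):
  tmcebbn → tmebbn (del c @3)
  tmebbn → tmbbn (del e @3)
  tmbbn → tmvbn (sub b→v @3)
  tmvbn → tmvb (del n @5)
Edit distance = 4.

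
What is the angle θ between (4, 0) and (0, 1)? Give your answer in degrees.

With u = (4, 0), v = (0, 1):
u·v = 4·0 + 0·1 = 0 + 0 = 0.
|u| = √(4² + 0²) = √16, |v| = √(0² + 1²) = √1, so |u||v| = √(16·1) = √16 = 4.
cos θ = (u·v)/(|u||v|) = 0/4 = 0 (the vectors are orthogonal)
θ = arccos(0) = 90°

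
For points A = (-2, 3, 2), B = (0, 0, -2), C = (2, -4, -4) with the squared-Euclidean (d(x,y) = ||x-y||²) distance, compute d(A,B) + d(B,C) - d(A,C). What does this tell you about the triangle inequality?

d(A,B) = 2² + 3² + 4² = 29, d(B,C) = 2² + 4² + 2² = 24, d(A,C) = 4² + 7² + 6² = 101.
d(A,B) + d(B,C) - d(A,C) = 29 + 24 - 101 = 53 - 101 = -48. This is < 0, so the triangle inequality FAILS for these points (squared-Euclidean is not a metric).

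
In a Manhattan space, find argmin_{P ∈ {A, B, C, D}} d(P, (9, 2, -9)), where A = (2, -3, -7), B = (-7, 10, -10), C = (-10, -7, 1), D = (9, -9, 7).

Distances: d(A) = 14, d(B) = 25, d(C) = 38, d(D) = 27. Nearest: A = (2, -3, -7) with distance 14.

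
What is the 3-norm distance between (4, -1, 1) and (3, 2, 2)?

(Σ|x_i - y_i|^3)^(1/3) = (|4 - 3|^3 + |-1 - 2|^3 + |1 - 2|^3)^(1/3)
= (1^3 + 3^3 + 1^3)^(1/3) = (1 + 27 + 1)^(1/3) = (29)^(1/3) ≈ 3.0723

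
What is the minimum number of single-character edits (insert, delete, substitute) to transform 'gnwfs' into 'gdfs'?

Let D[i][j] be the edit distance between the first i characters of 'gnwfs' and the first j characters of 'gdfs', with D[i][0] = i, D[0][j] = j, and D[i][j] = D[i-1][j-1] if the characters match, else 1 + min(D[i-1][j], D[i][j-1], D[i-1][j-1]). Filling the table (rows: prefixes of 'gnwfs', columns: prefixes of 'gdfs'):
     ε  g  d  f  s
  ε  0  1  2  3  4
  g  1  0  1  2  3
  n  2  1  1  2  3
  w  3  2  2  2  3
  f  4  3  3  2  3
  s  5  4  4  3  2
The bottom-right entry gives D[5][4] = 2, so no sequence of fewer than 2 edits works. Backtracking through the table gives one optimal edit sequence (2 edits):
  gnwfs → gwfs (del n @2)
  gwfs → gdfs (sub w→d @2)
Edit distance = 2.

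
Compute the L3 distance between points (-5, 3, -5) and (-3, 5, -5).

(Σ|x_i - y_i|^3)^(1/3) = (|-5 - (-3)|^3 + |3 - 5|^3 + |-5 - (-5)|^3)^(1/3)
= (2^3 + 2^3 + 0^3)^(1/3) = (8 + 8 + 0)^(1/3) = (16)^(1/3) ≈ 2.5198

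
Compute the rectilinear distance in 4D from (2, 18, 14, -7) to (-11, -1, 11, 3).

Σ|x_i - y_i| = |2 - (-11)| + |18 - (-1)| + |14 - 11| + |-7 - 3| = 13 + 19 + 3 + 10 = 45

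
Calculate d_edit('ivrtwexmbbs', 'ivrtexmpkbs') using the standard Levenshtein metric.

Let D[i][j] be the edit distance between the first i characters of 'ivrtwexmbbs' and the first j characters of 'ivrtexmpkbs', with D[i][0] = i, D[0][j] = j, and D[i][j] = D[i-1][j-1] if the characters match, else 1 + min(D[i-1][j], D[i][j-1], D[i-1][j-1]). Filling the table (rows: prefixes of 'ivrtwexmbbs', columns: prefixes of 'ivrtexmpkbs'):
     ε  i  v  r  t  e  x  m  p  k  b  s
  ε  0  1  2  3  4  5  6  7  8  9 10 11
  i  1  0  1  2  3  4  5  6  7  8  9 10
  v  2  1  0  1  2  3  4  5  6  7  8  9
  r  3  2  1  0  1  2  3  4  5  6  7  8
  t  4  3  2  1  0  1  2  3  4  5  6  7
  w  5  4  3  2  1  1  2  3  4  5  6  7
  e  6  5  4  3  2  1  2  3  4  5  6  7
  x  7  6  5  4  3  2  1  2  3  4  5  6
  m  8  7  6  5  4  3  2  1  2  3  4  5
  b  9  8  7  6  5  4  3  2  2  3  3  4
  b 10  9  8  7  6  5  4  3  3  3  3  4
  s 11 10  9  8  7  6  5  4  4  4  4  3
The bottom-right entry gives D[11][11] = 3, so no sequence of fewer than 3 edits works. Backtracking through the table gives one optimal edit sequence (3 edits):
  ivrtwexmbbs → ivrtexmbbs (del w @5)
  ivrtexmbbs → ivrtexmpbbs (ins p @8)
  ivrtexmpbbs → ivrtexmpkbs (sub b→k @9)
Edit distance = 3.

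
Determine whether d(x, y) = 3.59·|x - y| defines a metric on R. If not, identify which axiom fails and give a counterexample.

Yes. Since |x - y| is a metric on R and 3.59 > 0, the positive scalar multiple 3.59·|x - y| is also a metric: scaling by a positive constant preserves non-negativity, identity (d=0 ⟺ |x-y|=0 ⟺ x=y), symmetry, and the triangle inequality.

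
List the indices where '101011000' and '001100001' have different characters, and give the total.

Differing positions: 1, 4, 5, 6, 9. Hamming distance = 5.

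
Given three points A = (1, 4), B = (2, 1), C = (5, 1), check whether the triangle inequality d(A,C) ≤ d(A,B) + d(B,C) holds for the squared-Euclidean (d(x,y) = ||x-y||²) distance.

d(A,B) = 1² + 3² = 10, d(B,C) = 3² + 0² = 9, d(A,C) = 4² + 3² = 25.
d(A,C) = 25 > 10 + 9 = 19. Triangle inequality is VIOLATED. (Squared-Euclidean is not a metric — this is a counterexample.)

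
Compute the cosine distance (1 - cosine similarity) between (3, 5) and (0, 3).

With u = (3, 5), v = (0, 3):
u·v = 3·0 + 5·3 = 0 + 15 = 15.
|u| = √(3² + 5²) = √34, |v| = √(0² + 3²) = √9, so |u||v| = √(34·9) = √306.
cos θ = (u·v)/(|u||v|) = 15/√306 ≈ 0.8575
Cosine distance = 1 - cos θ ≈ 1 - 0.8575 = 0.1425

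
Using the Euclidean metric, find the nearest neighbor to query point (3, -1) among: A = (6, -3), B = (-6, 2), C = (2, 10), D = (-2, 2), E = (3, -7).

Distances: d(A) ≈ 3.6056, d(B) ≈ 9.4868, d(C) ≈ 11.0454, d(D) ≈ 5.831, d(E) = 6. Nearest: A = (6, -3) with distance 3.6056.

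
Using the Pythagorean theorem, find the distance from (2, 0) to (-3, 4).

√(Σ(x_i - y_i)²) = √((2 - (-3))² + (0 - 4)²)
= √(5² + (-4)²) = √(25 + 16) = √41 ≈ 6.4031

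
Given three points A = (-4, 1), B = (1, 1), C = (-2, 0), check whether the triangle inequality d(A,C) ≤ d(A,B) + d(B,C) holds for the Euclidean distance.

d(A,B) = √(5² + 0²) = √25 = 5, d(B,C) = √(3² + 1²) = √10 ≈ 3.1623, d(A,C) = √(2² + 1²) = √5 ≈ 2.2361.
d(A,C) ≈ 2.2361 ≤ 5 + 3.1623 = 8.1623. Triangle inequality is satisfied.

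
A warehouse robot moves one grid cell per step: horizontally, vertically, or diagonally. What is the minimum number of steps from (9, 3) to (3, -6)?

max(|x_i - y_i|) = max(|9 - 3|, |3 - (-6)|) = max(6, 9) = 9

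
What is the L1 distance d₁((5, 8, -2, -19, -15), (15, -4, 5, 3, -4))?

Σ|x_i - y_i| = |5 - 15| + |8 - (-4)| + |-2 - 5| + |-19 - 3| + |-15 - (-4)| = 10 + 12 + 7 + 22 + 11 = 62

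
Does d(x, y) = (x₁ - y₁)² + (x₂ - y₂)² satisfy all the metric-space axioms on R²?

No. The squared Euclidean distance fails the triangle inequality. Counterexample: x = (0, 0), y = (2, 5), z = (4, 10). d(x,z) = 4² + 10² = 116, but d(x,y) + d(y,z) = (2² + 5²) + (2² + 5²) = 29 + 29 = 58. Since 116 > 58, the triangle inequality is violated. (Note: √d, the ordinary Euclidean distance, IS a metric.)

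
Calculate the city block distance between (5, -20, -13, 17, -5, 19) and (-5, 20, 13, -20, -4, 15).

Σ|x_i - y_i| = |5 - (-5)| + |-20 - 20| + |-13 - 13| + |17 - (-20)| + |-5 - (-4)| + |19 - 15| = 10 + 40 + 26 + 37 + 1 + 4 = 118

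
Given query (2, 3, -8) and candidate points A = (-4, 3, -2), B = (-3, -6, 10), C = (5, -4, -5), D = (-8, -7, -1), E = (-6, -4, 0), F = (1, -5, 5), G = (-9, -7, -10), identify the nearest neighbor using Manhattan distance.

Distances: d(A) = 12, d(B) = 32, d(C) = 13, d(D) = 27, d(E) = 23, d(F) = 22, d(G) = 23. Nearest: A = (-4, 3, -2) with distance 12.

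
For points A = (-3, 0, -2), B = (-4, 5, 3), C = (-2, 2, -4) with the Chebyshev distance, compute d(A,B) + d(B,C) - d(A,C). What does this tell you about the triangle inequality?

d(A,B) = max(1, 5, 5) = 5, d(B,C) = max(2, 3, 7) = 7, d(A,C) = max(1, 2, 2) = 2.
d(A,B) + d(B,C) - d(A,C) = 5 + 7 - 2 = 12 - 2 = 10. This is ≥ 0, so the triangle inequality holds for these points.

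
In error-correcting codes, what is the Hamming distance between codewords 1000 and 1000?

Differing positions: none. Hamming distance = 0.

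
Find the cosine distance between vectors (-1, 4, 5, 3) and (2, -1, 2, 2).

With u = (-1, 4, 5, 3), v = (2, -1, 2, 2):
u·v = (-1)·2 + 4·(-1) + 5·2 + 3·2 = (-2) + (-4) + 10 + 6 = 10.
|u| = √((-1)² + 4² + 5² + 3²) = √51, |v| = √(2² + (-1)² + 2² + 2²) = √13, so |u||v| = √(51·13) = √663.
cos θ = (u·v)/(|u||v|) = 10/√663 ≈ 0.3884
Cosine distance = 1 - cos θ ≈ 1 - 0.3884 = 0.6116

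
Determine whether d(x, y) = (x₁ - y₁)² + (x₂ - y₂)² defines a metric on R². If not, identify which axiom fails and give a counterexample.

No. The squared Euclidean distance fails the triangle inequality. Counterexample: x = (0, 0), y = (5, 5), z = (10, 10). d(x,z) = 10² + 10² = 200, but d(x,y) + d(y,z) = (5² + 5²) + (5² + 5²) = 50 + 50 = 100. Since 200 > 100, the triangle inequality is violated. (Note: √d, the ordinary Euclidean distance, IS a metric.)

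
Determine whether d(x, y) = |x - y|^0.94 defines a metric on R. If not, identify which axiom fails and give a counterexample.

Yes. With 0 < p = 0.94 ≤ 1, d(x,y) = |x-y|^0.94 is a metric on R. Non-negativity and symmetry are immediate; |x-y|^0.94 = 0 ⟺ |x-y| = 0 ⟺ x = y. For the triangle inequality, the function t ↦ t^0.94 is subadditive on [0,∞) when p ≤ 1, so |x-z|^0.94 ≤ (|x-y| + |y-z|)^0.94 ≤ |x-y|^0.94 + |y-z|^0.94.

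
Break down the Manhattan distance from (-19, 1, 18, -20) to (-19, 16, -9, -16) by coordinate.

Σ|x_i - y_i| = |-19 - (-19)| + |1 - 16| + |18 - (-9)| + |-20 - (-16)| = 0 + 15 + 27 + 4 = 46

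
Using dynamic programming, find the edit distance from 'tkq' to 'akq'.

Let D[i][j] be the edit distance between the first i characters of 'tkq' and the first j characters of 'akq', with D[i][0] = i, D[0][j] = j, and D[i][j] = D[i-1][j-1] if the characters match, else 1 + min(D[i-1][j], D[i][j-1], D[i-1][j-1]). Filling the table (rows: prefixes of 'tkq', columns: prefixes of 'akq'):
     ε  a  k  q
  ε  0  1  2  3
  t  1  1  2  3
  k  2  2  1  2
  q  3  3  2  1
The bottom-right entry gives D[3][3] = 1, so no sequence of fewer than 1 edit works. Backtracking through the table gives one optimal edit sequence (1 edit):
  tkq → akq (sub t→a @1)
Edit distance = 1.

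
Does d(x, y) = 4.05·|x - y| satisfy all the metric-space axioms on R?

Yes. Since |x - y| is a metric on R and 4.05 > 0, the positive scalar multiple 4.05·|x - y| is also a metric: scaling by a positive constant preserves non-negativity, identity (d=0 ⟺ |x-y|=0 ⟺ x=y), symmetry, and the triangle inequality.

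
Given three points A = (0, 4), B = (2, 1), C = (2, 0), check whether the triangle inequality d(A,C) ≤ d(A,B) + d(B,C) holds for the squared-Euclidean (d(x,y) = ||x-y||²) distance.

d(A,B) = 2² + 3² = 13, d(B,C) = 0² + 1² = 1, d(A,C) = 2² + 4² = 20.
d(A,C) = 20 > 13 + 1 = 14. Triangle inequality is VIOLATED. (Squared-Euclidean is not a metric — this is a counterexample.)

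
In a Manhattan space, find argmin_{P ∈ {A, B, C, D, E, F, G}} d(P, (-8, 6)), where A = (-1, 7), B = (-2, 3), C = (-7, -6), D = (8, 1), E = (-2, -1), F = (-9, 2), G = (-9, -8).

Distances: d(A) = 8, d(B) = 9, d(C) = 13, d(D) = 21, d(E) = 13, d(F) = 5, d(G) = 15. Nearest: F = (-9, 2) with distance 5.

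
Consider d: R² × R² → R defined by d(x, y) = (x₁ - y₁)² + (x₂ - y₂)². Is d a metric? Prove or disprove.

No. The squared Euclidean distance fails the triangle inequality. Counterexample: x = (0, 0), y = (2, 3), z = (4, 6). d(x,z) = 4² + 6² = 52, but d(x,y) + d(y,z) = (2² + 3²) + (2² + 3²) = 13 + 13 = 26. Since 52 > 26, the triangle inequality is violated. (Note: √d, the ordinary Euclidean distance, IS a metric.)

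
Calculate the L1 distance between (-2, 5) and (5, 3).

Σ|x_i - y_i| = |-2 - 5| + |5 - 3| = 7 + 2 = 9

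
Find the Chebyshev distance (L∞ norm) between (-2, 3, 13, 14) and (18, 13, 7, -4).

max(|x_i - y_i|) = max(|-2 - 18|, |3 - 13|, |13 - 7|, |14 - (-4)|) = max(20, 10, 6, 18) = 20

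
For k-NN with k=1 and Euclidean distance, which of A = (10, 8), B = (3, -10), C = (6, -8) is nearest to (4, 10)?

Distances: d(A) ≈ 6.3246, d(B) ≈ 20.025, d(C) ≈ 18.1108. Nearest: A = (10, 8) with distance 6.3246.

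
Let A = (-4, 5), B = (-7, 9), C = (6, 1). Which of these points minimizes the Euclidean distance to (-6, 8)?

Distances: d(A) ≈ 3.6056, d(B) ≈ 1.4142, d(C) ≈ 13.8924. Nearest: B = (-7, 9) with distance 1.4142.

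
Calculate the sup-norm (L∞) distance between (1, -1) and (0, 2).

max(|x_i - y_i|) = max(|1 - 0|, |-1 - 2|) = max(1, 3) = 3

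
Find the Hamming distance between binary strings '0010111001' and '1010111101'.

Differing positions: 1, 8. Hamming distance = 2.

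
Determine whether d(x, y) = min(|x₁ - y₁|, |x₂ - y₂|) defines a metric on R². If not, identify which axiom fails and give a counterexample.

No. d fails identity of indiscernibles: take x = (3, 0) and y = (3, 4). Then d(x,y) = min(|3 - 3|, |0 - 4|) = min(0, 4) = 0, yet x ≠ y.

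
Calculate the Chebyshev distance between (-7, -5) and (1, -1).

max(|x_i - y_i|) = max(|-7 - 1|, |-5 - (-1)|) = max(8, 4) = 8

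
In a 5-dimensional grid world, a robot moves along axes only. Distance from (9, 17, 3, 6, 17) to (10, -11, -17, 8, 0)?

Σ|x_i - y_i| = |9 - 10| + |17 - (-11)| + |3 - (-17)| + |6 - 8| + |17 - 0| = 1 + 28 + 20 + 2 + 17 = 68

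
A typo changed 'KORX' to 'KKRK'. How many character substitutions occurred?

Differing positions: 2, 4. Hamming distance = 2.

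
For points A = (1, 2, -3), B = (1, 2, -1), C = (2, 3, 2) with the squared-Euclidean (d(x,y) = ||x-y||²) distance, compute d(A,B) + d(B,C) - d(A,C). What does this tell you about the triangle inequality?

d(A,B) = 0² + 0² + 2² = 4, d(B,C) = 1² + 1² + 3² = 11, d(A,C) = 1² + 1² + 5² = 27.
d(A,B) + d(B,C) - d(A,C) = 4 + 11 - 27 = 15 - 27 = -12. This is < 0, so the triangle inequality FAILS for these points (squared-Euclidean is not a metric).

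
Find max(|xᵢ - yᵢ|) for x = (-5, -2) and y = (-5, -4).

max(|x_i - y_i|) = max(|-5 - (-5)|, |-2 - (-4)|) = max(0, 2) = 2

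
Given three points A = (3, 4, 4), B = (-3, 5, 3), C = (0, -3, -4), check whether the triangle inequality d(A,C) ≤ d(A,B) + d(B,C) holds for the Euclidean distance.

d(A,B) = √(6² + 1² + 1²) = √38 ≈ 6.1644, d(B,C) = √(3² + 8² + 7²) = √122 ≈ 11.0454, d(A,C) = √(3² + 7² + 8²) = √122 ≈ 11.0454.
d(A,C) ≈ 11.0454 ≤ 6.1644 + 11.0454 = 17.2098. Triangle inequality is satisfied.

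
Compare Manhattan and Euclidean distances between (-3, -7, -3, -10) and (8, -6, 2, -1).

L1 = |-3 - 8| + |-7 - (-6)| + |-3 - 2| + |-10 - (-1)| = 11 + 1 + 5 + 9 = 26
L2 = √(11² + 1² + 5² + 9²) = √228 ≈ 15.0997
L1 ≥ L2 always (equality iff movement is along one axis); L1 > L2 here.
Ratio L1/L2 = 26/√228 ≈ 1.7219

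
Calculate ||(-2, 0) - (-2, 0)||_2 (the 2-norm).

(Σ|x_i - y_i|^2)^(1/2) = (|-2 - (-2)|^2 + |0 - 0|^2)^(1/2)
= (0^2 + 0^2)^(1/2) = (0 + 0)^(1/2) = (0)^(1/2) = 0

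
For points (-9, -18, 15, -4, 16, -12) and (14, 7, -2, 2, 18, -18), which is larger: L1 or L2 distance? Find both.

L1 = |-9 - 14| + |-18 - 7| + |15 - (-2)| + |-4 - 2| + |16 - 18| + |-12 - (-18)| = 23 + 25 + 17 + 6 + 2 + 6 = 79
L2 = √(23² + 25² + 17² + 6² + 2² + 6²) = √1519 ≈ 38.9744
L1 ≥ L2 always (equality iff movement is along one axis); L1 > L2 here.
Ratio L1/L2 = 79/√1519 ≈ 2.027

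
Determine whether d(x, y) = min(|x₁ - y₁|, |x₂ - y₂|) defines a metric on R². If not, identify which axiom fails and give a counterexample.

No. d fails identity of indiscernibles: take x = (-3, 0) and y = (-3, 6). Then d(x,y) = min(|-3 - (-3)|, |0 - 6|) = min(0, 6) = 0, yet x ≠ y.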